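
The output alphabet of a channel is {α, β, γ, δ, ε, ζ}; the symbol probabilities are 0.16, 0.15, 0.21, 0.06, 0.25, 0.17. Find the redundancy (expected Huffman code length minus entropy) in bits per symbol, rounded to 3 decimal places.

0.055 bits

Entropy H = −Σ p log₂ p ≈ 2.4845 bits.
Huffman merges: 3/50+3/20→21/100; 4/25+17/100→33/100; 21/100+21/100→21/50; 1/4+33/100→29/50; 21/50+29/50→1. L = 127/50 ≈ 2.5400.
L − H = 2.5400 − 2.4845 = 0.055 bits.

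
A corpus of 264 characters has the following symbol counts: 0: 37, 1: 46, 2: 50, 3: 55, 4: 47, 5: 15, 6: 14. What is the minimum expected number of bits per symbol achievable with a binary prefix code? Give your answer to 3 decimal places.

2.712 bits/symbol

Probabilities are the counts divided by 264.
Repeatedly combine the two least-probable nodes; the expected code length is the sum of the merged weights.
merge 7/132 + 5/88 → 29/264
merge 29/264 + 37/264 → 1/4
merge 23/132 + 47/264 → 31/88
merge 25/132 + 5/24 → 35/88
merge 1/4 + 31/88 → 53/88
merge 35/88 + 53/88 → 1
L = 29/264 + 1/4 + 31/88 + 35/88 + 53/88 + 1 = 179/66 ≈ 2.712 bits/symbol.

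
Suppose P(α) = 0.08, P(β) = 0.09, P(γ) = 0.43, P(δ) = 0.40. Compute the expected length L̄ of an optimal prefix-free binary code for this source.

Repeatedly combine the two least-probable nodes; the expected code length is the sum of the merged weights.
merge 2/25 + 9/100 → 17/100
merge 17/100 + 2/5 → 57/100
merge 43/100 + 57/100 → 1
L = 17/100 + 57/100 + 1 = 87/50 = 1.74 bits/symbol.

1.74 bits/symbol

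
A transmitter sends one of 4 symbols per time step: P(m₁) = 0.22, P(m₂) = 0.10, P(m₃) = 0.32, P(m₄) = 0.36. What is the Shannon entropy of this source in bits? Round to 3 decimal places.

H = −Σ pᵢ log₂ pᵢ.
−0.22·log₂(0.22) = 0.4806
−0.10·log₂(0.10) = 0.3322
−0.32·log₂(0.32) = 0.5260
−0.36·log₂(0.36) = 0.5306
Sum ≈ 1.8694 → 1.869 bits.

1.869 bits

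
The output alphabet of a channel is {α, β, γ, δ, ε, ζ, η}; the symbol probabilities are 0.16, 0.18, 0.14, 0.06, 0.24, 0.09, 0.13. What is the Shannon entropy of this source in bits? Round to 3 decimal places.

H = −Σ pᵢ log₂ pᵢ.
−0.16·log₂(0.16) = 0.4230
−0.18·log₂(0.18) = 0.4453
−0.14·log₂(0.14) = 0.3971
−0.06·log₂(0.06) = 0.2435
−0.24·log₂(0.24) = 0.4941
−0.09·log₂(0.09) = 0.3127
−0.13·log₂(0.13) = 0.3826
Sum ≈ 2.6984 → 2.698 bits.

2.698 bits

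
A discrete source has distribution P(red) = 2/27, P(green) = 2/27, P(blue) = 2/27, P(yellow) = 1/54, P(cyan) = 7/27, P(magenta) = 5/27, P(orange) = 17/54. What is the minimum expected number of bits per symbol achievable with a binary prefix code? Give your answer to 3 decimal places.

Repeatedly combine the two least-probable nodes; the expected code length is the sum of the merged weights.
merge 1/54 + 2/27 → 5/54
merge 2/27 + 2/27 → 4/27
merge 5/54 + 4/27 → 13/54
merge 5/27 + 13/54 → 23/54
merge 7/27 + 17/54 → 31/54
merge 23/54 + 31/54 → 1
L = 5/54 + 4/27 + 13/54 + 23/54 + 31/54 + 1 = 67/27 ≈ 2.481 bits/symbol.

2.481 bits/symbol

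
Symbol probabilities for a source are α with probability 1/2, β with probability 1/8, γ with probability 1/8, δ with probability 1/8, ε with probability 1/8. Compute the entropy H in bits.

2 bits

Each probability is a power of 1/2, so log₂(1/p) is an integer.
H = Σ p·log₂(1/p) = 1/2·1 + 1/8·3 + 1/8·3 + 1/8·3 + 1/8·3 = 2 bits.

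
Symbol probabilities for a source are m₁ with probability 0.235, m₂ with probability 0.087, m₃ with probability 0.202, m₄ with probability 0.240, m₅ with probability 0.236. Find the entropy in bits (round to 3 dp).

H = −Σ pᵢ log₂ pᵢ.
−0.235·log₂(0.235) = 0.4910
−0.087·log₂(0.087) = 0.3065
−0.202·log₂(0.202) = 0.4661
−0.240·log₂(0.240) = 0.4941
−0.236·log₂(0.236) = 0.4916
Sum ≈ 2.2494 → 2.249 bits.

2.249 bits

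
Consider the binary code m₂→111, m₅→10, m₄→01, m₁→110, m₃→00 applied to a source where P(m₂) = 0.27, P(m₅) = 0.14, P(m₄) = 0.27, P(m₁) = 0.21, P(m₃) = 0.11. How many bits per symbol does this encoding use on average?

2.48 bits/symbol

L̄ = Σ pᵢ·ℓᵢ = 0.27·3 + 0.14·2 + 0.27·2 + 0.21·3 + 0.11·2 = 2.48 bits/symbol.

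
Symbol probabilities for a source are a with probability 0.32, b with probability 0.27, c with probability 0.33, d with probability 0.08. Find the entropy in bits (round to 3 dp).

1.855 bits

H = −Σ pᵢ log₂ pᵢ.
−0.32·log₂(0.32) = 0.5260
−0.27·log₂(0.27) = 0.5100
−0.33·log₂(0.33) = 0.5278
−0.08·log₂(0.08) = 0.2915
Sum ≈ 1.8554 → 1.855 bits.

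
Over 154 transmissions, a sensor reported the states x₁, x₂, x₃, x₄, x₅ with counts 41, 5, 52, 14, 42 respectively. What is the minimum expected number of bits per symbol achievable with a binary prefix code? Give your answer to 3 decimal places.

2.123 bits/symbol

Probabilities are the counts divided by 154.
Repeatedly combine the two least-probable nodes; the expected code length is the sum of the merged weights.
merge 5/154 + 1/11 → 19/154
merge 19/154 + 41/154 → 30/77
merge 3/11 + 26/77 → 47/77
merge 30/77 + 47/77 → 1
L = 19/154 + 30/77 + 47/77 + 1 = 327/154 ≈ 2.123 bits/symbol.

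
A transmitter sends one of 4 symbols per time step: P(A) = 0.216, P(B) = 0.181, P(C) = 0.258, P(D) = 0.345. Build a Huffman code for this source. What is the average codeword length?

Repeatedly combine the two least-probable nodes; the expected code length is the sum of the merged weights.
merge 181/1000 + 27/125 → 397/1000
merge 129/500 + 69/200 → 603/1000
merge 397/1000 + 603/1000 → 1
L = 397/1000 + 603/1000 + 1 = 2 bits/symbol.

2 bits/symbol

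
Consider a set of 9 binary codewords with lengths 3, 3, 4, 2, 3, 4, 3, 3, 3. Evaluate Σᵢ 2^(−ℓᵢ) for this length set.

1.125

With common denominator 2^4 = 16: Σ 2^(−ℓᵢ) = 2/16 + 2/16 + 1/16 + 4/16 + 2/16 + 1/16 + 2/16 + 2/16 + 2/16 = 18/16 = 1.125.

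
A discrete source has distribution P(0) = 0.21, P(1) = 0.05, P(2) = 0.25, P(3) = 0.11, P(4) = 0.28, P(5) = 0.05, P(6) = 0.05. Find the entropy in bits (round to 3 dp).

2.486 bits

H = −Σ pᵢ log₂ pᵢ.
−0.21·log₂(0.21) = 0.4728
−0.05·log₂(0.05) = 0.2161
−0.25·log₂(0.25) = 0.5000
−0.11·log₂(0.11) = 0.3503
−0.28·log₂(0.28) = 0.5142
−0.05·log₂(0.05) = 0.2161
−0.05·log₂(0.05) = 0.2161
Sum ≈ 2.4856 → 2.486 bits.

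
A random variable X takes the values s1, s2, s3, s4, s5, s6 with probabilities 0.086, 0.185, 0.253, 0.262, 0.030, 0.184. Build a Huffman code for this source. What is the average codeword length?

2.416 bits/symbol

Repeatedly combine the two least-probable nodes; the expected code length is the sum of the merged weights.
merge 3/100 + 43/500 → 29/250
merge 29/250 + 23/125 → 3/10
merge 37/200 + 253/1000 → 219/500
merge 131/500 + 3/10 → 281/500
merge 219/500 + 281/500 → 1
L = 29/250 + 3/10 + 219/500 + 281/500 + 1 = 302/125 = 2.416 bits/symbol.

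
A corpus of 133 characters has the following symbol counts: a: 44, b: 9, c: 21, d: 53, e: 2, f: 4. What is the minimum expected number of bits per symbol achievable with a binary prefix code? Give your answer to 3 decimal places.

2.030 bits/symbol

Probabilities are the counts divided by 133.
Repeatedly combine the two least-probable nodes; the expected code length is the sum of the merged weights.
merge 2/133 + 4/133 → 6/133
merge 6/133 + 9/133 → 15/133
merge 15/133 + 3/19 → 36/133
merge 36/133 + 44/133 → 80/133
merge 53/133 + 80/133 → 1
L = 6/133 + 15/133 + 36/133 + 80/133 + 1 = 270/133 ≈ 2.030 bits/symbol.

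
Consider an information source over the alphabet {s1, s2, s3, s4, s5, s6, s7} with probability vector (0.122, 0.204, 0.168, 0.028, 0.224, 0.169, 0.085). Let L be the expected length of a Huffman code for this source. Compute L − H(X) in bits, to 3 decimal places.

Entropy H = −Σ p log₂ p ≈ 2.6341 bits.
Huffman merges: 7/250+17/200→113/1000; 113/1000+61/500→47/200; 21/125+169/1000→337/1000; 51/250+28/125→107/250; 47/200+337/1000→143/250; 107/250+143/250→1. L = 537/200 ≈ 2.6850.
L − H = 2.6850 − 2.6341 = 0.051 bits.

0.051 bits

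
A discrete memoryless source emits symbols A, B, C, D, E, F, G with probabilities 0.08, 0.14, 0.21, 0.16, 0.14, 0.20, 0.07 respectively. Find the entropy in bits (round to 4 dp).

H = −Σ pᵢ log₂ pᵢ.
−0.08·log₂(0.08) = 0.2915
−0.14·log₂(0.14) = 0.3971
−0.21·log₂(0.21) = 0.4728
−0.16·log₂(0.16) = 0.4230
−0.14·log₂(0.14) = 0.3971
−0.20·log₂(0.20) = 0.4644
−0.07·log₂(0.07) = 0.2686
Sum ≈ 2.7145 → 2.7145 bits.

2.7145 bits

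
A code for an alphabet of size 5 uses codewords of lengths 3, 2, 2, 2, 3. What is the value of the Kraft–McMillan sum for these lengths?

1

With common denominator 2^3 = 8: Σ 2^(−ℓᵢ) = 1/8 + 2/8 + 2/8 + 2/8 + 1/8 = 8/8 = 1.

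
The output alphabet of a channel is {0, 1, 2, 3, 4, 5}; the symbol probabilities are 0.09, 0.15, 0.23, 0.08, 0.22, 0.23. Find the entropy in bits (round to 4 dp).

H = −Σ pᵢ log₂ pᵢ.
−0.09·log₂(0.09) = 0.3127
−0.15·log₂(0.15) = 0.4105
−0.23·log₂(0.23) = 0.4877
−0.08·log₂(0.08) = 0.2915
−0.22·log₂(0.22) = 0.4806
−0.23·log₂(0.23) = 0.4877
Sum ≈ 2.4706 → 2.4706 bits.

2.4706 bits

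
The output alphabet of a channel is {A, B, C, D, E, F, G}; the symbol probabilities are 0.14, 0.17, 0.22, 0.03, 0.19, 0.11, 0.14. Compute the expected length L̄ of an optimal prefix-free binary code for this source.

2.73 bits/symbol

Repeatedly combine the two least-probable nodes; the expected code length is the sum of the merged weights.
merge 3/100 + 11/100 → 7/50
merge 7/50 + 7/50 → 7/25
merge 7/50 + 17/100 → 31/100
merge 19/100 + 11/50 → 41/100
merge 7/25 + 31/100 → 59/100
merge 41/100 + 59/100 → 1
L = 7/50 + 7/25 + 31/100 + 41/100 + 59/100 + 1 = 273/100 = 2.73 bits/symbol.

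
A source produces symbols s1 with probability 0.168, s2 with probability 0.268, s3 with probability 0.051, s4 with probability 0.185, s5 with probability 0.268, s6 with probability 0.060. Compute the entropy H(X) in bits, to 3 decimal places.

H = −Σ pᵢ log₂ pᵢ.
−0.168·log₂(0.168) = 0.4323
−0.268·log₂(0.268) = 0.5091
−0.051·log₂(0.051) = 0.2190
−0.185·log₂(0.185) = 0.4504
−0.268·log₂(0.268) = 0.5091
−0.060·log₂(0.060) = 0.2435
Sum ≈ 2.3634 → 2.363 bits.

2.363 bits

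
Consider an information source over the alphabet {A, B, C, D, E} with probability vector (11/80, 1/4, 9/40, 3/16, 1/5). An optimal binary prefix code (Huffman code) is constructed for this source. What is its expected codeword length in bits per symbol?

2.325 bits/symbol

Repeatedly combine the two least-probable nodes; the expected code length is the sum of the merged weights.
merge 11/80 + 3/16 → 13/40
merge 1/5 + 9/40 → 17/40
merge 1/4 + 13/40 → 23/40
merge 17/40 + 23/40 → 1
L = 13/40 + 17/40 + 23/40 + 1 = 93/40 = 2.325 bits/symbol.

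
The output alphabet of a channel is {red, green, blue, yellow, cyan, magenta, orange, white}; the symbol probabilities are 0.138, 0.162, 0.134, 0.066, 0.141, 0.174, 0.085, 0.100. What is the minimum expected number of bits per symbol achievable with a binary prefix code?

2.977 bits/symbol

Repeatedly combine the two least-probable nodes; the expected code length is the sum of the merged weights.
merge 33/500 + 17/200 → 151/1000
merge 1/10 + 67/500 → 117/500
merge 69/500 + 141/1000 → 279/1000
merge 151/1000 + 81/500 → 313/1000
merge 87/500 + 117/500 → 51/125
merge 279/1000 + 313/1000 → 74/125
merge 51/125 + 74/125 → 1
L = 151/1000 + 117/500 + 279/1000 + 313/1000 + 51/125 + 74/125 + 1 = 2977/1000 = 2.977 bits/symbol.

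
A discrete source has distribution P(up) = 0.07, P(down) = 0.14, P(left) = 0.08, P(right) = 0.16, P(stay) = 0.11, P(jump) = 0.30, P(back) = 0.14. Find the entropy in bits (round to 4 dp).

2.6487 bits

H = −Σ pᵢ log₂ pᵢ.
−0.07·log₂(0.07) = 0.2686
−0.14·log₂(0.14) = 0.3971
−0.08·log₂(0.08) = 0.2915
−0.16·log₂(0.16) = 0.4230
−0.11·log₂(0.11) = 0.3503
−0.30·log₂(0.30) = 0.5211
−0.14·log₂(0.14) = 0.3971
Sum ≈ 2.6487 → 2.6487 bits.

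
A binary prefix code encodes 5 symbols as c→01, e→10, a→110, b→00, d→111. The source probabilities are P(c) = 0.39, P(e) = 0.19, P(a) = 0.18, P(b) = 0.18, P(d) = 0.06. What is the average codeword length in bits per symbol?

2.24 bits/symbol

L̄ = Σ pᵢ·ℓᵢ = 0.39·2 + 0.19·2 + 0.18·3 + 0.18·2 + 0.06·3 = 2.24 bits/symbol.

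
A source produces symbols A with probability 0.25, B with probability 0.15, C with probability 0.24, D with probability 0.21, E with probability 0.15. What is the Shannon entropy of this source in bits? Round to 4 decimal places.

2.2880 bits

H = −Σ pᵢ log₂ pᵢ.
−0.25·log₂(0.25) = 0.5000
−0.15·log₂(0.15) = 0.4105
−0.24·log₂(0.24) = 0.4941
−0.21·log₂(0.21) = 0.4728
−0.15·log₂(0.15) = 0.4105
Sum ≈ 2.2880 → 2.2880 bits.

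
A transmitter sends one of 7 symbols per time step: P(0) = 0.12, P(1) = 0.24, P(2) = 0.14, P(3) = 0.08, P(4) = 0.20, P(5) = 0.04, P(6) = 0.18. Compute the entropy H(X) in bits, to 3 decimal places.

H = −Σ pᵢ log₂ pᵢ.
−0.12·log₂(0.12) = 0.3671
−0.24·log₂(0.24) = 0.4941
−0.14·log₂(0.14) = 0.3971
−0.08·log₂(0.08) = 0.2915
−0.20·log₂(0.20) = 0.4644
−0.04·log₂(0.04) = 0.1858
−0.18·log₂(0.18) = 0.4453
Sum ≈ 2.6453 → 2.645 bits.

2.645 bits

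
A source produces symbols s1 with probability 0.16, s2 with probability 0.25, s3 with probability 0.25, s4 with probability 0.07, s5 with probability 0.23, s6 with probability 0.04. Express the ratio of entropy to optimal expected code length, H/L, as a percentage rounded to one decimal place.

Entropy H = −Σ p log₂ p ≈ 2.3650 bits.
Huffman merges: 1/25+7/100→11/100; 11/100+4/25→27/100; 23/100+1/4→12/25; 1/4+27/100→13/25; 12/25+13/25→1. L = 119/50 ≈ 2.3800.
Efficiency = H/L = 2.3650/2.3800 = 99.4%.

99.4%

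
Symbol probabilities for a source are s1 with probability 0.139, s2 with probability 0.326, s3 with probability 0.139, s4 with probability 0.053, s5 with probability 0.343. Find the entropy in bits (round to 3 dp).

2.073 bits

H = −Σ pᵢ log₂ pᵢ.
−0.139·log₂(0.139) = 0.3957
−0.326·log₂(0.326) = 0.5272
−0.139·log₂(0.139) = 0.3957
−0.053·log₂(0.053) = 0.2246
−0.343·log₂(0.343) = 0.5295
Sum ≈ 2.0727 → 2.073 bits.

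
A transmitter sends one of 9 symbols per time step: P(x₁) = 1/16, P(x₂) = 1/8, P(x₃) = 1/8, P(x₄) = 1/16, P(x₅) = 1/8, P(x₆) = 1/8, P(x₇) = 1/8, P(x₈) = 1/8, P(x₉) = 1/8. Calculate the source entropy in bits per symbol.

Each probability is a power of 1/2, so log₂(1/p) is an integer.
H = Σ p·log₂(1/p) = 1/16·4 + 1/8·3 + 1/8·3 + 1/16·4 + 1/8·3 + 1/8·3 + 1/8·3 + 1/8·3 + 1/8·3 = 3.125 bits.

3.125 bits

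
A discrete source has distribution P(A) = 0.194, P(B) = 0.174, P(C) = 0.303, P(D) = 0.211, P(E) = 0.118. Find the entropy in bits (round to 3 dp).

H = −Σ pᵢ log₂ pᵢ.
−0.194·log₂(0.194) = 0.4590
−0.174·log₂(0.174) = 0.4390
−0.303·log₂(0.303) = 0.5220
−0.211·log₂(0.211) = 0.4736
−0.118·log₂(0.118) = 0.3638
Sum ≈ 2.2573 → 2.257 bits.

2.257 bits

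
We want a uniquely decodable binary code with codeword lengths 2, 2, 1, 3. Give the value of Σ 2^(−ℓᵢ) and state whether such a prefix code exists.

With common denominator 2^3 = 8: Σ 2^(−ℓᵢ) = 2/8 + 2/8 + 4/8 + 1/8 = 9/8 = 1.125.
Kraft's inequality requires Σ ≤ 1; here Σ = 1.125 > 1, so no such prefix code exists.

1.125; no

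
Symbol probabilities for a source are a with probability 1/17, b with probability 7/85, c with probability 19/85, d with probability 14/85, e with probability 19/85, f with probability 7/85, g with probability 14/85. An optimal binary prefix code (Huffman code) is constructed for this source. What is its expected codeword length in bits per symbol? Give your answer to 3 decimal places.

2.694 bits/symbol

Repeatedly combine the two least-probable nodes; the expected code length is the sum of the merged weights.
merge 1/17 + 7/85 → 12/85
merge 7/85 + 12/85 → 19/85
merge 14/85 + 14/85 → 28/85
merge 19/85 + 19/85 → 38/85
merge 19/85 + 28/85 → 47/85
merge 38/85 + 47/85 → 1
L = 12/85 + 19/85 + 28/85 + 38/85 + 47/85 + 1 = 229/85 ≈ 2.694 bits/symbol.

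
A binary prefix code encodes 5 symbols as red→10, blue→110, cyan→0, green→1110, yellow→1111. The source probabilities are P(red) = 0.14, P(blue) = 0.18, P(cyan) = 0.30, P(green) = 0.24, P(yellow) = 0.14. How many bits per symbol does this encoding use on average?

2.64 bits/symbol

L̄ = Σ pᵢ·ℓᵢ = 0.14·2 + 0.18·3 + 0.30·1 + 0.24·4 + 0.14·4 = 2.64 bits/symbol.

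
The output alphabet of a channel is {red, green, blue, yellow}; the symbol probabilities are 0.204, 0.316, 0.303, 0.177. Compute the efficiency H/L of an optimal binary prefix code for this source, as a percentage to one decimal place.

97.9%

Entropy H = −Σ p log₂ p ≈ 1.9572 bits.
Huffman merges: 177/1000+51/250→381/1000; 303/1000+79/250→619/1000; 381/1000+619/1000→1. L = 2 ≈ 2.0000.
Efficiency = H/L = 1.9572/2.0000 = 97.9%.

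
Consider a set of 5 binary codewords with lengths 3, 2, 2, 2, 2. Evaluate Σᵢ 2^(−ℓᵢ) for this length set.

With common denominator 2^3 = 8: Σ 2^(−ℓᵢ) = 1/8 + 2/8 + 2/8 + 2/8 + 2/8 = 9/8 = 1.125.

1.125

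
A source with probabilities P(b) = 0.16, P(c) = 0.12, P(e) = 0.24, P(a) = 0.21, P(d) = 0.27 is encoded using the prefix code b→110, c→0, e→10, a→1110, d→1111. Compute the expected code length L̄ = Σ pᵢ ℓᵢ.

L̄ = Σ pᵢ·ℓᵢ = 0.16·3 + 0.12·1 + 0.24·2 + 0.21·4 + 0.27·4 = 3 bits/symbol.

3 bits/symbol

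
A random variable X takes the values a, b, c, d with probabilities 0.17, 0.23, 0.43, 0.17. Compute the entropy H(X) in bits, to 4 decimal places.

1.8804 bits

H = −Σ pᵢ log₂ pᵢ.
−0.17·log₂(0.17) = 0.4346
−0.23·log₂(0.23) = 0.4877
−0.43·log₂(0.43) = 0.5236
−0.17·log₂(0.17) = 0.4346
Sum ≈ 1.8804 → 1.8804 bits.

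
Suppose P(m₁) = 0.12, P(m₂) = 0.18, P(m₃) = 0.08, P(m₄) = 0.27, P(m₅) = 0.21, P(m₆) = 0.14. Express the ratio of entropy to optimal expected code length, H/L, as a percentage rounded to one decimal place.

98.6%

Entropy H = −Σ p log₂ p ≈ 2.4838 bits.
Huffman merges: 2/25+3/25→1/5; 7/50+9/50→8/25; 1/5+21/100→41/100; 27/100+8/25→59/100; 41/100+59/100→1. L = 63/25 ≈ 2.5200.
Efficiency = H/L = 2.4838/2.5200 = 98.6%.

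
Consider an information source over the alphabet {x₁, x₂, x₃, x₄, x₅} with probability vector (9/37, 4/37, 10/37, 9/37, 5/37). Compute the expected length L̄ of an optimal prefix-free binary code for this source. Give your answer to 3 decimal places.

2.243 bits/symbol

Repeatedly combine the two least-probable nodes; the expected code length is the sum of the merged weights.
merge 4/37 + 5/37 → 9/37
merge 9/37 + 9/37 → 18/37
merge 9/37 + 10/37 → 19/37
merge 18/37 + 19/37 → 1
L = 9/37 + 18/37 + 19/37 + 1 = 83/37 ≈ 2.243 bits/symbol.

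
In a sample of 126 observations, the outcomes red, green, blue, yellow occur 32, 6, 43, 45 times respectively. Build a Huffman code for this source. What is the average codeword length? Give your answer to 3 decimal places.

Probabilities are the counts divided by 126.
Repeatedly combine the two least-probable nodes; the expected code length is the sum of the merged weights.
merge 1/21 + 16/63 → 19/63
merge 19/63 + 43/126 → 9/14
merge 5/14 + 9/14 → 1
L = 19/63 + 9/14 + 1 = 35/18 ≈ 1.944 bits/symbol.

1.944 bits/symbol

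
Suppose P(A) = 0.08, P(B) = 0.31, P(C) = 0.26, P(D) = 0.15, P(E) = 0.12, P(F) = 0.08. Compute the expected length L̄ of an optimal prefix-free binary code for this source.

2.43 bits/symbol

Repeatedly combine the two least-probable nodes; the expected code length is the sum of the merged weights.
merge 2/25 + 2/25 → 4/25
merge 3/25 + 3/20 → 27/100
merge 4/25 + 13/50 → 21/50
merge 27/100 + 31/100 → 29/50
merge 21/50 + 29/50 → 1
L = 4/25 + 27/100 + 21/50 + 29/50 + 1 = 243/100 = 2.43 bits/symbol.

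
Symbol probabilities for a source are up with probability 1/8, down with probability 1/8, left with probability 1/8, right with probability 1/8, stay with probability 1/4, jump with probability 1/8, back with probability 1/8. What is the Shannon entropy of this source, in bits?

2.75 bits

Each probability is a power of 1/2, so log₂(1/p) is an integer.
H = Σ p·log₂(1/p) = 1/8·3 + 1/8·3 + 1/8·3 + 1/8·3 + 1/4·2 + 1/8·3 + 1/8·3 = 2.75 bits.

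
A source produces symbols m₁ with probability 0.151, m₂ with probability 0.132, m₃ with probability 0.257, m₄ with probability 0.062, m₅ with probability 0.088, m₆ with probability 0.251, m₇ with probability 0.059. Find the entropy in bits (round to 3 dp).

2.600 bits

H = −Σ pᵢ log₂ pᵢ.
−0.151·log₂(0.151) = 0.4118
−0.132·log₂(0.132) = 0.3856
−0.257·log₂(0.257) = 0.5038
−0.062·log₂(0.062) = 0.2487
−0.088·log₂(0.088) = 0.3086
−0.251·log₂(0.251) = 0.5006
−0.059·log₂(0.059) = 0.2409
Sum ≈ 2.6000 → 2.600 bits.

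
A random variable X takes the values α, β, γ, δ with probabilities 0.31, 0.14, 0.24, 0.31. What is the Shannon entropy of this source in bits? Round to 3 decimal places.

1.939 bits

H = −Σ pᵢ log₂ pᵢ.
−0.31·log₂(0.31) = 0.5238
−0.14·log₂(0.14) = 0.3971
−0.24·log₂(0.24) = 0.4941
−0.31·log₂(0.31) = 0.5238
Sum ≈ 1.9388 → 1.939 bits.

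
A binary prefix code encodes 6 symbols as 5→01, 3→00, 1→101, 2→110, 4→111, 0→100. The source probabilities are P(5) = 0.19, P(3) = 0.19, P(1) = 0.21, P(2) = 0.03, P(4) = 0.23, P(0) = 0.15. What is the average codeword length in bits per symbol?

2.62 bits/symbol

L̄ = Σ pᵢ·ℓᵢ = 0.19·2 + 0.19·2 + 0.21·3 + 0.03·3 + 0.23·3 + 0.15·3 = 2.62 bits/symbol.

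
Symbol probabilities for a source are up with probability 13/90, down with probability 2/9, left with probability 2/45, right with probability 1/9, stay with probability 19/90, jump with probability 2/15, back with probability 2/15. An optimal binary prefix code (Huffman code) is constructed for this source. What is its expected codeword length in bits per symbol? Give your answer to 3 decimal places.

Repeatedly combine the two least-probable nodes; the expected code length is the sum of the merged weights.
merge 2/45 + 1/9 → 7/45
merge 2/15 + 2/15 → 4/15
merge 13/90 + 7/45 → 3/10
merge 19/90 + 2/9 → 13/30
merge 4/15 + 3/10 → 17/30
merge 13/30 + 17/30 → 1
L = 7/45 + 4/15 + 3/10 + 13/30 + 17/30 + 1 = 49/18 ≈ 2.722 bits/symbol.

2.722 bits/symbol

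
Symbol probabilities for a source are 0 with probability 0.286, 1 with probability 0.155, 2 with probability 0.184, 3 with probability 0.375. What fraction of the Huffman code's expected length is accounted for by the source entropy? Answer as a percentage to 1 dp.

Entropy H = −Σ p log₂ p ≈ 1.9134 bits.
Huffman merges: 31/200+23/125→339/1000; 143/500+339/1000→5/8; 3/8+5/8→1. L = 491/250 ≈ 1.9640.
Efficiency = H/L = 1.9134/1.9640 = 97.4%.

97.4%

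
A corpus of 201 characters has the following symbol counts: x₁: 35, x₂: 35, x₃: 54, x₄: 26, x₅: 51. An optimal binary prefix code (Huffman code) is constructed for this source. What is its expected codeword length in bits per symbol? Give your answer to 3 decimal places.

2.303 bits/symbol

Probabilities are the counts divided by 201.
Repeatedly combine the two least-probable nodes; the expected code length is the sum of the merged weights.
merge 26/201 + 35/201 → 61/201
merge 35/201 + 17/67 → 86/201
merge 18/67 + 61/201 → 115/201
merge 86/201 + 115/201 → 1
L = 61/201 + 86/201 + 115/201 + 1 = 463/201 ≈ 2.303 bits/symbol.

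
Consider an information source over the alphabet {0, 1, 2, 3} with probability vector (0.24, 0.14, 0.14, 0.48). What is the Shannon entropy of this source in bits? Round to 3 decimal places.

1.797 bits

H = −Σ pᵢ log₂ pᵢ.
−0.24·log₂(0.24) = 0.4941
−0.14·log₂(0.14) = 0.3971
−0.14·log₂(0.14) = 0.3971
−0.48·log₂(0.48) = 0.5083
Sum ≈ 1.7966 → 1.797 bits.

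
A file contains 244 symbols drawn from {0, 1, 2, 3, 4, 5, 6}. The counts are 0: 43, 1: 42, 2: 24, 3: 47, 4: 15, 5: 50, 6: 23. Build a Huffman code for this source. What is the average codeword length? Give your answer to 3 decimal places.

2.758 bits/symbol

Probabilities are the counts divided by 244.
Repeatedly combine the two least-probable nodes; the expected code length is the sum of the merged weights.
merge 15/244 + 23/244 → 19/122
merge 6/61 + 19/122 → 31/122
merge 21/122 + 43/244 → 85/244
merge 47/244 + 25/122 → 97/244
merge 31/122 + 85/244 → 147/244
merge 97/244 + 147/244 → 1
L = 19/122 + 31/122 + 85/244 + 97/244 + 147/244 + 1 = 673/244 ≈ 2.758 bits/symbol.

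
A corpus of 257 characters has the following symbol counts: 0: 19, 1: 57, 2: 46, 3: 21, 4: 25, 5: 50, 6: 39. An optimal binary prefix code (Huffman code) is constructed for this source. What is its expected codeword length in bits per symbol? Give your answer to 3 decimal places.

Probabilities are the counts divided by 257.
Repeatedly combine the two least-probable nodes; the expected code length is the sum of the merged weights.
merge 19/257 + 21/257 → 40/257
merge 25/257 + 39/257 → 64/257
merge 40/257 + 46/257 → 86/257
merge 50/257 + 57/257 → 107/257
merge 64/257 + 86/257 → 150/257
merge 107/257 + 150/257 → 1
L = 40/257 + 64/257 + 86/257 + 107/257 + 150/257 + 1 = 704/257 ≈ 2.739 bits/symbol.

2.739 bits/symbol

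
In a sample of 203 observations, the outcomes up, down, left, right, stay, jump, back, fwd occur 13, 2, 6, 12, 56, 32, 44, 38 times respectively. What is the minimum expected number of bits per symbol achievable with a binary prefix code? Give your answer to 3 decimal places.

Probabilities are the counts divided by 203.
Repeatedly combine the two least-probable nodes; the expected code length is the sum of the merged weights.
merge 2/203 + 6/203 → 8/203
merge 8/203 + 12/203 → 20/203
merge 13/203 + 20/203 → 33/203
merge 32/203 + 33/203 → 65/203
merge 38/203 + 44/203 → 82/203
merge 8/29 + 65/203 → 121/203
merge 82/203 + 121/203 → 1
L = 8/203 + 20/203 + 33/203 + 65/203 + 82/203 + 121/203 + 1 = 76/29 ≈ 2.621 bits/symbol.

2.621 bits/symbol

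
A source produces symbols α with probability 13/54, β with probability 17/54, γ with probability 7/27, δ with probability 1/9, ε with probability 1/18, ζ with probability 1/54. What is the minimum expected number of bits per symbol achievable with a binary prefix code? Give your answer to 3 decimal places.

2.259 bits/symbol

Repeatedly combine the two least-probable nodes; the expected code length is the sum of the merged weights.
merge 1/54 + 1/18 → 2/27
merge 2/27 + 1/9 → 5/27
merge 5/27 + 13/54 → 23/54
merge 7/27 + 17/54 → 31/54
merge 23/54 + 31/54 → 1
L = 2/27 + 5/27 + 23/54 + 31/54 + 1 = 61/27 ≈ 2.259 bits/symbol.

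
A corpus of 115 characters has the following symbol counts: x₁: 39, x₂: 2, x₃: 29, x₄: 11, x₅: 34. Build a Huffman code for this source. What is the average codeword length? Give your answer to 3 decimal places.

Probabilities are the counts divided by 115.
Repeatedly combine the two least-probable nodes; the expected code length is the sum of the merged weights.
merge 2/115 + 11/115 → 13/115
merge 13/115 + 29/115 → 42/115
merge 34/115 + 39/115 → 73/115
merge 42/115 + 73/115 → 1
L = 13/115 + 42/115 + 73/115 + 1 = 243/115 ≈ 2.113 bits/symbol.

2.113 bits/symbol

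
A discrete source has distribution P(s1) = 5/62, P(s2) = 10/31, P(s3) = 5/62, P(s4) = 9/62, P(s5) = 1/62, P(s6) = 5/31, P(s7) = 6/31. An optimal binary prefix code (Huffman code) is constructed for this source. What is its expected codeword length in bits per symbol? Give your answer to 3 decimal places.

2.581 bits/symbol

Repeatedly combine the two least-probable nodes; the expected code length is the sum of the merged weights.
merge 1/62 + 5/62 → 3/31
merge 5/62 + 3/31 → 11/62
merge 9/62 + 5/31 → 19/62
merge 11/62 + 6/31 → 23/62
merge 19/62 + 10/31 → 39/62
merge 23/62 + 39/62 → 1
L = 3/31 + 11/62 + 19/62 + 23/62 + 39/62 + 1 = 80/31 ≈ 2.581 bits/symbol.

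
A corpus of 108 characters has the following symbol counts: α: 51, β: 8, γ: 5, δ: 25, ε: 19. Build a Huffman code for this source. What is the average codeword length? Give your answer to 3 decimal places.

1.944 bits/symbol

Probabilities are the counts divided by 108.
Repeatedly combine the two least-probable nodes; the expected code length is the sum of the merged weights.
merge 5/108 + 2/27 → 13/108
merge 13/108 + 19/108 → 8/27
merge 25/108 + 8/27 → 19/36
merge 17/36 + 19/36 → 1
L = 13/108 + 8/27 + 19/36 + 1 = 35/18 ≈ 1.944 bits/symbol.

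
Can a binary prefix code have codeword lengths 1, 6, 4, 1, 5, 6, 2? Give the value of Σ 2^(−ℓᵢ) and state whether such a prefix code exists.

1.375; no

With common denominator 2^6 = 64: Σ 2^(−ℓᵢ) = 32/64 + 1/64 + 4/64 + 32/64 + 2/64 + 1/64 + 16/64 = 88/64 = 1.375.
Kraft's inequality requires Σ ≤ 1; here Σ = 1.375 > 1, so no such prefix code exists.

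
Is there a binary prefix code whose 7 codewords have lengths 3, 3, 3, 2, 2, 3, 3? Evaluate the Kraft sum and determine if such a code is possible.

With common denominator 2^3 = 8: Σ 2^(−ℓᵢ) = 1/8 + 1/8 + 1/8 + 2/8 + 2/8 + 1/8 + 1/8 = 9/8 = 1.125.
Kraft's inequality requires Σ ≤ 1; here Σ = 1.125 > 1, so no such prefix code exists.

1.125; no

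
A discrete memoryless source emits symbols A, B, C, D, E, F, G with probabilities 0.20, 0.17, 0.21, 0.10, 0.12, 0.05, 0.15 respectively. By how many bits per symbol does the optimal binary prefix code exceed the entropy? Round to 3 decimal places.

0.042 bits

Entropy H = −Σ p log₂ p ≈ 2.6977 bits.
Huffman merges: 1/20+1/10→3/20; 3/25+3/20→27/100; 3/20+17/100→8/25; 1/5+21/100→41/100; 27/100+8/25→59/100; 41/100+59/100→1. L = 137/50 ≈ 2.7400.
L − H = 2.7400 − 2.6977 = 0.042 bits.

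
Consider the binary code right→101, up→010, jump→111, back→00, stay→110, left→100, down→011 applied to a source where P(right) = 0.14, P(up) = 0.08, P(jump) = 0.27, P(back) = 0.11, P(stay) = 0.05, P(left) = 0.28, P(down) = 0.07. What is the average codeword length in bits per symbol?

2.89 bits/symbol

L̄ = Σ pᵢ·ℓᵢ = 0.14·3 + 0.08·3 + 0.27·3 + 0.11·2 + 0.05·3 + 0.28·3 + 0.07·3 = 2.89 bits/symbol.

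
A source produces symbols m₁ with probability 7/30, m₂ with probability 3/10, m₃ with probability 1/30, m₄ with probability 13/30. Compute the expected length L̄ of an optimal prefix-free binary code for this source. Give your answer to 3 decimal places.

Repeatedly combine the two least-probable nodes; the expected code length is the sum of the merged weights.
merge 1/30 + 7/30 → 4/15
merge 4/15 + 3/10 → 17/30
merge 13/30 + 17/30 → 1
L = 4/15 + 17/30 + 1 = 11/6 ≈ 1.833 bits/symbol.

1.833 bits/symbol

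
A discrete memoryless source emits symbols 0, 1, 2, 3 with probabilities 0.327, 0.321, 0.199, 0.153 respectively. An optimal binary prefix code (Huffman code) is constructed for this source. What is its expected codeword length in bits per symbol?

2 bits/symbol

Repeatedly combine the two least-probable nodes; the expected code length is the sum of the merged weights.
merge 153/1000 + 199/1000 → 44/125
merge 321/1000 + 327/1000 → 81/125
merge 44/125 + 81/125 → 1
L = 44/125 + 81/125 + 1 = 2 bits/symbol.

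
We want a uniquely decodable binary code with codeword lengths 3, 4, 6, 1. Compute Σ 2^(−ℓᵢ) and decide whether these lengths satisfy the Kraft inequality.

With common denominator 2^6 = 64: Σ 2^(−ℓᵢ) = 8/64 + 4/64 + 1/64 + 32/64 = 45/64 = 0.703125.
Kraft's inequality requires Σ ≤ 1; here Σ = 0.703125 ≤ 1, so such a prefix code exists.

0.703125; yes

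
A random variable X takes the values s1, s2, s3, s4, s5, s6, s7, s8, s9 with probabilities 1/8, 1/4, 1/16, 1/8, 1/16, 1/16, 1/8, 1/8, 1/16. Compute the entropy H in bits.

Each probability is a power of 1/2, so log₂(1/p) is an integer.
H = Σ p·log₂(1/p) = 1/8·3 + 1/4·2 + 1/16·4 + 1/8·3 + 1/16·4 + 1/16·4 + 1/8·3 + 1/8·3 + 1/16·4 = 3 bits.

3 bits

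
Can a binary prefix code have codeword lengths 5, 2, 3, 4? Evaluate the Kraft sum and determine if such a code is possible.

0.46875; yes

With common denominator 2^5 = 32: Σ 2^(−ℓᵢ) = 1/32 + 8/32 + 4/32 + 2/32 = 15/32 = 0.46875.
Kraft's inequality requires Σ ≤ 1; here Σ = 0.46875 ≤ 1, so such a prefix code exists.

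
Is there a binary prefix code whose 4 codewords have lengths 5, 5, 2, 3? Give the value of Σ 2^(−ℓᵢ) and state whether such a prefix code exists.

0.4375; yes

With common denominator 2^5 = 32: Σ 2^(−ℓᵢ) = 1/32 + 1/32 + 8/32 + 4/32 = 14/32 = 0.4375.
Kraft's inequality requires Σ ≤ 1; here Σ = 0.4375 ≤ 1, so such a prefix code exists.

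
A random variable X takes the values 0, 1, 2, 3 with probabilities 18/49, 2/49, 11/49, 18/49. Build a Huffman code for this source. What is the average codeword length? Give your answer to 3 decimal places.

1.898 bits/symbol

Repeatedly combine the two least-probable nodes; the expected code length is the sum of the merged weights.
merge 2/49 + 11/49 → 13/49
merge 13/49 + 18/49 → 31/49
merge 18/49 + 31/49 → 1
L = 13/49 + 31/49 + 1 = 93/49 ≈ 1.898 bits/symbol.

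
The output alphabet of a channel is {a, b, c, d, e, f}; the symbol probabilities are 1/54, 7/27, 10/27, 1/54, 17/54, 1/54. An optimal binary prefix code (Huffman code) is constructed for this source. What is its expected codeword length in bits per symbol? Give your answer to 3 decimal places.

Repeatedly combine the two least-probable nodes; the expected code length is the sum of the merged weights.
merge 1/54 + 1/54 → 1/27
merge 1/54 + 1/27 → 1/18
merge 1/18 + 7/27 → 17/54
merge 17/54 + 17/54 → 17/27
merge 10/27 + 17/27 → 1
L = 1/27 + 1/18 + 17/54 + 17/27 + 1 = 55/27 ≈ 2.037 bits/symbol.

2.037 bits/symbol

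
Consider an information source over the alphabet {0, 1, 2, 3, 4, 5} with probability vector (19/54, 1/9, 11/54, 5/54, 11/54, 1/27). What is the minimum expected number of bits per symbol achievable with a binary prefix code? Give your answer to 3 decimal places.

2.370 bits/symbol

Repeatedly combine the two least-probable nodes; the expected code length is the sum of the merged weights.
merge 1/27 + 5/54 → 7/54
merge 1/9 + 7/54 → 13/54
merge 11/54 + 11/54 → 11/27
merge 13/54 + 19/54 → 16/27
merge 11/27 + 16/27 → 1
L = 7/54 + 13/54 + 11/27 + 16/27 + 1 = 64/27 ≈ 2.370 bits/symbol.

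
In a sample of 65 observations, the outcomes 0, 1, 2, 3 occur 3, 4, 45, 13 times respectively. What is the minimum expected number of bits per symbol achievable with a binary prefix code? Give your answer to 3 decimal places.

1.415 bits/symbol

Probabilities are the counts divided by 65.
Repeatedly combine the two least-probable nodes; the expected code length is the sum of the merged weights.
merge 3/65 + 4/65 → 7/65
merge 7/65 + 1/5 → 4/13
merge 4/13 + 9/13 → 1
L = 7/65 + 4/13 + 1 = 92/65 ≈ 1.415 bits/symbol.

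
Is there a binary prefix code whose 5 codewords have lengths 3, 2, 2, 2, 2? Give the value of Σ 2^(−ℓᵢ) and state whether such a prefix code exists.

With common denominator 2^3 = 8: Σ 2^(−ℓᵢ) = 1/8 + 2/8 + 2/8 + 2/8 + 2/8 = 9/8 = 1.125.
Kraft's inequality requires Σ ≤ 1; here Σ = 1.125 > 1, so no such prefix code exists.

1.125; no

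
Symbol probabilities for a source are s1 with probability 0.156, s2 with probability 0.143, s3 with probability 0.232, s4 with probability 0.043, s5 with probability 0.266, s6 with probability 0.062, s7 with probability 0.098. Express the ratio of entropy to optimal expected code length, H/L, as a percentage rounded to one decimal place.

Entropy H = −Σ p log₂ p ≈ 2.5889 bits.
Huffman merges: 43/1000+31/500→21/200; 49/500+21/200→203/1000; 143/1000+39/250→299/1000; 203/1000+29/125→87/200; 133/500+299/1000→113/200; 87/200+113/200→1. L = 2607/1000 ≈ 2.6070.
Efficiency = H/L = 2.5889/2.6070 = 99.3%.

99.3%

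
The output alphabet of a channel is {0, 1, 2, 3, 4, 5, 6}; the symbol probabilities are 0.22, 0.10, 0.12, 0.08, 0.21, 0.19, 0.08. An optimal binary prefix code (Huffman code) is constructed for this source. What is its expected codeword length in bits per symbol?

Repeatedly combine the two least-probable nodes; the expected code length is the sum of the merged weights.
merge 2/25 + 2/25 → 4/25
merge 1/10 + 3/25 → 11/50
merge 4/25 + 19/100 → 7/20
merge 21/100 + 11/50 → 43/100
merge 11/50 + 7/20 → 57/100
merge 43/100 + 57/100 → 1
L = 4/25 + 11/50 + 7/20 + 43/100 + 57/100 + 1 = 273/100 = 2.73 bits/symbol.

2.73 bits/symbol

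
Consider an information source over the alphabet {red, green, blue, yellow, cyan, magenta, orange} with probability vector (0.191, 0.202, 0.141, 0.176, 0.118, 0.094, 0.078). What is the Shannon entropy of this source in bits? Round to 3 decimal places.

2.733 bits

H = −Σ pᵢ log₂ pᵢ.
−0.191·log₂(0.191) = 0.4562
−0.202·log₂(0.202) = 0.4661
−0.141·log₂(0.141) = 0.3985
−0.176·log₂(0.176) = 0.4411
−0.118·log₂(0.118) = 0.3638
−0.094·log₂(0.094) = 0.3207
−0.078·log₂(0.078) = 0.2871
Sum ≈ 2.7335 → 2.733 bits.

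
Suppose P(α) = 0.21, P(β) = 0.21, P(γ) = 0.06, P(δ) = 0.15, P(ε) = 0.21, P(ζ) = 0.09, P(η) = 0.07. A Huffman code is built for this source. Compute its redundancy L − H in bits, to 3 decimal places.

0.056 bits

Entropy H = −Σ p log₂ p ≈ 2.6538 bits.
Huffman merges: 3/50+7/100→13/100; 9/100+13/100→11/50; 3/20+21/100→9/25; 21/100+21/100→21/50; 11/50+9/25→29/50; 21/50+29/50→1. L = 271/100 ≈ 2.7100.
L − H = 2.7100 − 2.6538 = 0.056 bits.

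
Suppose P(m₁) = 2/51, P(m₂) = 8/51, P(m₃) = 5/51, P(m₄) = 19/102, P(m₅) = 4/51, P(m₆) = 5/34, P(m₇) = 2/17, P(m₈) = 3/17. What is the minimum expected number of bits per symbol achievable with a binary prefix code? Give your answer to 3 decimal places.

2.931 bits/symbol

Repeatedly combine the two least-probable nodes; the expected code length is the sum of the merged weights.
merge 2/51 + 4/51 → 2/17
merge 5/51 + 2/17 → 11/51
merge 2/17 + 5/34 → 9/34
merge 8/51 + 3/17 → 1/3
merge 19/102 + 11/51 → 41/102
merge 9/34 + 1/3 → 61/102
merge 41/102 + 61/102 → 1
L = 2/17 + 11/51 + 9/34 + 1/3 + 41/102 + 61/102 + 1 = 299/102 ≈ 2.931 bits/symbol.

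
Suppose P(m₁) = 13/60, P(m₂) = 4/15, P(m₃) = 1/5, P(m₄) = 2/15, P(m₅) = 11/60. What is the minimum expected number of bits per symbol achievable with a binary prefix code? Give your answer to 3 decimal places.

2.317 bits/symbol

Repeatedly combine the two least-probable nodes; the expected code length is the sum of the merged weights.
merge 2/15 + 11/60 → 19/60
merge 1/5 + 13/60 → 5/12
merge 4/15 + 19/60 → 7/12
merge 5/12 + 7/12 → 1
L = 19/60 + 5/12 + 7/12 + 1 = 139/60 ≈ 2.317 bits/symbol.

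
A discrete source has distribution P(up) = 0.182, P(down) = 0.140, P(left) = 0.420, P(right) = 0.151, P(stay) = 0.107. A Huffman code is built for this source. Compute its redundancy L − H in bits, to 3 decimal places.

Entropy H = −Σ p log₂ p ≈ 2.1269 bits.
Huffman merges: 107/1000+7/50→247/1000; 151/1000+91/500→333/1000; 247/1000+333/1000→29/50; 21/50+29/50→1. L = 54/25 ≈ 2.1600.
L − H = 2.1600 − 2.1269 = 0.033 bits.

0.033 bits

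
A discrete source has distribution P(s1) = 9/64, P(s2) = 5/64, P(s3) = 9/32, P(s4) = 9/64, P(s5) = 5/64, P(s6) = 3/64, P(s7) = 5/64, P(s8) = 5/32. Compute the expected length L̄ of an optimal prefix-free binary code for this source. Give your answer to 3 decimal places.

2.844 bits/symbol

Repeatedly combine the two least-probable nodes; the expected code length is the sum of the merged weights.
merge 3/64 + 5/64 → 1/8
merge 5/64 + 5/64 → 5/32
merge 1/8 + 9/64 → 17/64
merge 9/64 + 5/32 → 19/64
merge 5/32 + 17/64 → 27/64
merge 9/32 + 19/64 → 37/64
merge 27/64 + 37/64 → 1
L = 1/8 + 5/32 + 17/64 + 19/64 + 27/64 + 37/64 + 1 = 91/32 ≈ 2.844 bits/symbol.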